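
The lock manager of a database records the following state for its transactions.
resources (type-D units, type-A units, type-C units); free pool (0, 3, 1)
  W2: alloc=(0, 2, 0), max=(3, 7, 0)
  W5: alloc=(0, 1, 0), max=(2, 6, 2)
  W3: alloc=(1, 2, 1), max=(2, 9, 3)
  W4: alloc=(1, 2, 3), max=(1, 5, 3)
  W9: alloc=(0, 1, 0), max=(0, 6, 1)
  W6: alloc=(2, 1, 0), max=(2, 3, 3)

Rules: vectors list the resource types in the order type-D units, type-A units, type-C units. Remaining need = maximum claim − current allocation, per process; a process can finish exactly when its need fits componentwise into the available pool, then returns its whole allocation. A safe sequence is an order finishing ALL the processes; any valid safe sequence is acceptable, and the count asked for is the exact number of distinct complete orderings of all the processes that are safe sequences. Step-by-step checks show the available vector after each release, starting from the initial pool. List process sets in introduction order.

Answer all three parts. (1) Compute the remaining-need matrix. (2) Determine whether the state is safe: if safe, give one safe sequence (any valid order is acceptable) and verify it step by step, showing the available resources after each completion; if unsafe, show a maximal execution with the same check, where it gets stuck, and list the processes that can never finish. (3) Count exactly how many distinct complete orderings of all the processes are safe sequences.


(1) Outstanding need per process (order type-D units, type-A units, type-C units):
  W2: (3, 5, 0)
  W5: (2, 5, 2)
  W3: (1, 7, 2)
  W4: (0, 3, 0)
  W9: (0, 5, 1)
  W6: (0, 2, 3)
(2) SAFE, for example via the order W4, W6, W5, W3, W2, W9.
Key observation: W4 is the earliest step where a requested resource binds exactly: need (0, 3, 0), pool (0, 3, 1) at its turn.
Walking it through:
  pool = (0, 3, 1)
  W4 needs (0, 3, 0) <= (0, 3, 1) -> finishes; pool += (1, 2, 3) = (1, 5, 4)
  W6 needs (0, 2, 3) <= (1, 5, 4) -> finishes; pool += (2, 1, 0) = (3, 6, 4)
  W5 needs (2, 5, 2) <= (3, 6, 4) -> finishes; pool += (0, 1, 0) = (3, 7, 4)
  W3 needs (1, 7, 2) <= (3, 7, 4) -> finishes; pool += (1, 2, 1) = (4, 9, 5)
  W2 needs (3, 5, 0) <= (4, 9, 5) -> finishes; pool += (0, 2, 0) = (4, 11, 5)
  W9 needs (0, 5, 1) <= (4, 11, 5) -> finishes; pool += (0, 1, 0) = (4, 12, 5)
(3) Exactly 24 of the possible complete orderings are safe sequences.


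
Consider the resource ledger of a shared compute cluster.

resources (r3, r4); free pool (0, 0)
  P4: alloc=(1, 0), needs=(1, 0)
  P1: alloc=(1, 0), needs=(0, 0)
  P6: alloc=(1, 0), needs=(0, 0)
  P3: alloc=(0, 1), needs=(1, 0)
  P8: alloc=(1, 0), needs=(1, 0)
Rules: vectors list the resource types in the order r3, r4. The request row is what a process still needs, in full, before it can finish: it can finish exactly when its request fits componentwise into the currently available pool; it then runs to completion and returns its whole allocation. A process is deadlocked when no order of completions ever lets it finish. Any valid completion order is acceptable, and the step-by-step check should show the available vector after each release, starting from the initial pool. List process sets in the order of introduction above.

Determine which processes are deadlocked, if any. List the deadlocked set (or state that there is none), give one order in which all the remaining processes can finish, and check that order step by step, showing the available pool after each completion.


No process is deadlocked.
Key observation: P6 can run right away; the returned allocation unlocks the remaining processes in turn.
One completion order for the rest: P6, P4, P3, P8, P1. Verifying each step:
  pool = (0, 0)
  P6: need (0, 0) fits (0, 0); releases (1, 0), pool now (1, 0)
  P4: need (1, 0) fits (1, 0); releases (1, 0), pool now (2, 0)
  P3: need (1, 0) fits (2, 0); releases (0, 1), pool now (2, 1)
  P8: need (1, 0) fits (2, 1); releases (1, 0), pool now (3, 1)
  P1: need (0, 0) fits (3, 1); releases (1, 0), pool now (4, 1)


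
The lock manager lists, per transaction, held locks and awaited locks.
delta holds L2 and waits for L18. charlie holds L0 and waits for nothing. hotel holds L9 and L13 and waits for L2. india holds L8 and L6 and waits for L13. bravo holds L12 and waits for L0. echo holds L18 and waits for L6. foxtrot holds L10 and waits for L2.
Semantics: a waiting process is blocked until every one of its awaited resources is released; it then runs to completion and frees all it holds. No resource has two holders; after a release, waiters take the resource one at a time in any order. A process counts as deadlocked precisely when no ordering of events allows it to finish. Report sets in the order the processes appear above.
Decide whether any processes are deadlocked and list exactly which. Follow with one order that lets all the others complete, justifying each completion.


Deadlocked set: delta, hotel, india, echo and foxtrot.
Key observation: delta -> echo -> india -> hotel -> delta is a circular wait — nothing in it can go first; foxtrot waits into the deadlock from upstream.
The rest can finish in the order charlie, bravo.
Walking it through:
  charlie waits on nothing -> runs at once and releases L0
  bravo: everything it awaited (L0) is free; runs, freeing L12


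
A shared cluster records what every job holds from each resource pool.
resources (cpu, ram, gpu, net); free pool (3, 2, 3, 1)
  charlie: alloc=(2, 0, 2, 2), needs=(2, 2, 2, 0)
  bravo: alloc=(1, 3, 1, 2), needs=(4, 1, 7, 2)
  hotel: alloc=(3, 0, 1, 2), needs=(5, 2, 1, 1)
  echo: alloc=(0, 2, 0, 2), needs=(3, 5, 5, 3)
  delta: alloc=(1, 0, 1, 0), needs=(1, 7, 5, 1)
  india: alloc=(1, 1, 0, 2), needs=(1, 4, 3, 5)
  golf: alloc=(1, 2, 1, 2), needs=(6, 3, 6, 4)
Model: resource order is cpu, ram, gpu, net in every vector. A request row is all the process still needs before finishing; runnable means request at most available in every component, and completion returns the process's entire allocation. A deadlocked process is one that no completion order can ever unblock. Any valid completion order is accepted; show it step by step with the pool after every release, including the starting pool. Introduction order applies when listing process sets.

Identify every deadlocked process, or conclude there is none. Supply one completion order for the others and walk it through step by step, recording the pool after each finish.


Deadlocked set: bravo, echo, delta, india and golf.
Key observation: after charlie, hotel the pool peaks at (8, 2, 6, 5), and each blocked process is short somewhere: bravo on gpu; echo on ram; delta on ram; india on ram; golf on ram.
A valid finishing order for the others: charlie, hotel. Step-by-step check:
  pool = (3, 2, 3, 1)
  charlie: need (2, 2, 2, 0) fits (3, 2, 3, 1); releases (2, 0, 2, 2), pool now (5, 2, 5, 3)
  hotel: need (5, 2, 1, 1) fits (5, 2, 5, 3); releases (3, 0, 1, 2), pool now (8, 2, 6, 5)
The blocked processes can never fit:
  bravo still needs (4, 1, 7, 2) but only (8, 2, 6, 5) is free — short on gpu
  echo still needs (3, 5, 5, 3) but only (8, 2, 6, 5) is free — short on ram
  delta still needs (1, 7, 5, 1) but only (8, 2, 6, 5) is free — short on ram
  india still needs (1, 4, 3, 5) but only (8, 2, 6, 5) is free — short on ram
  golf still needs (6, 3, 6, 4) but only (8, 2, 6, 5) is free — short on ram


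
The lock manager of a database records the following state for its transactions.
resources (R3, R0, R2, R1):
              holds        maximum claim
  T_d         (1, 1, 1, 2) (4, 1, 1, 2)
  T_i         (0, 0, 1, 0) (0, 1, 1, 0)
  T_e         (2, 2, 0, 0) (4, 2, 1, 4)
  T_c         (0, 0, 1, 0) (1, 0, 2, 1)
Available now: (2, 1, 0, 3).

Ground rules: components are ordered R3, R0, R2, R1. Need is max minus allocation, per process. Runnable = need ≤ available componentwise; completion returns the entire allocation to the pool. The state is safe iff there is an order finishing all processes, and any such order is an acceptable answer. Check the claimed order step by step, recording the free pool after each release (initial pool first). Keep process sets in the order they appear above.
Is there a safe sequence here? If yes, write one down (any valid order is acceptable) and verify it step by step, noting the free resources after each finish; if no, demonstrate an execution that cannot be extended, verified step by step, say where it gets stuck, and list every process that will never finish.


The state is UNSAFE.
Key observation: after T_i, T_c the pool peaks at (2, 1, 2, 3), and each blocked process is short somewhere: T_d on R3; T_e on R1.
A maximal execution: T_i, T_c — then nothing else fits. Step-by-step check:
  pool = (2, 1, 0, 3)
  run T_i (needs (0, 1, 0, 0), free (2, 1, 0, 3)); after release of (0, 0, 1, 0) the pool is (2, 1, 1, 3)
  run T_c (needs (1, 0, 1, 1), free (2, 1, 1, 3)); after release of (0, 0, 1, 0) the pool is (2, 1, 2, 3)
  T_d still needs (3, 0, 0, 0) but only (2, 1, 2, 3) is free — short on R3
  T_e still needs (2, 0, 1, 4) but only (2, 1, 2, 3) is free — short on R1
Processes that can never finish: T_d and T_e.


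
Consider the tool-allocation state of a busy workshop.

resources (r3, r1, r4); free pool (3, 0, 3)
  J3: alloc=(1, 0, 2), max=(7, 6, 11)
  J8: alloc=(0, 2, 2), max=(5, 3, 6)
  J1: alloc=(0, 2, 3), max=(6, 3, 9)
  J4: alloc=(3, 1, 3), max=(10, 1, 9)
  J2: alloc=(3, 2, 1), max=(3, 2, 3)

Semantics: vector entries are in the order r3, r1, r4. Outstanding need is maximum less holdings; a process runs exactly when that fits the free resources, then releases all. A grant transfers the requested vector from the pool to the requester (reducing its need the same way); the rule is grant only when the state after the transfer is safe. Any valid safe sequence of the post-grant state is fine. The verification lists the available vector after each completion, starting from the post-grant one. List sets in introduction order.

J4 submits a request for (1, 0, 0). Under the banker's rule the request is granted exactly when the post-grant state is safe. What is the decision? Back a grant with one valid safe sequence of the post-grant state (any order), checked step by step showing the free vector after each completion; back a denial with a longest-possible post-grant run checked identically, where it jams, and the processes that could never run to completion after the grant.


DENY — the pretend-granted state is unsafe.
Key observation: once J2, J8 finish, the pool peaks at (5, 4, 6) — and every remaining process still needs more r3 than that.
On the post-grant state, J2, J8 is a maximal run — nothing extends it. Check, step by step:
  pool = (2, 0, 3)
  J2 needs (0, 0, 2) <= (2, 0, 3) -> finishes; pool += (3, 2, 1) = (5, 2, 4)
  J8 needs (5, 1, 4) <= (5, 2, 4) -> finishes; pool += (0, 2, 2) = (5, 4, 6)
  J3 cannot run: need (6, 6, 9) vs free (5, 4, 6) (insufficient r3, r1 and r4)
  J1 cannot run: need (6, 1, 6) vs free (5, 4, 6) (insufficient r3)
  J4 cannot run: need (6, 0, 6) vs free (5, 4, 6) (insufficient r3)
Had the request been granted, J3, J1 and J4 could never finish.


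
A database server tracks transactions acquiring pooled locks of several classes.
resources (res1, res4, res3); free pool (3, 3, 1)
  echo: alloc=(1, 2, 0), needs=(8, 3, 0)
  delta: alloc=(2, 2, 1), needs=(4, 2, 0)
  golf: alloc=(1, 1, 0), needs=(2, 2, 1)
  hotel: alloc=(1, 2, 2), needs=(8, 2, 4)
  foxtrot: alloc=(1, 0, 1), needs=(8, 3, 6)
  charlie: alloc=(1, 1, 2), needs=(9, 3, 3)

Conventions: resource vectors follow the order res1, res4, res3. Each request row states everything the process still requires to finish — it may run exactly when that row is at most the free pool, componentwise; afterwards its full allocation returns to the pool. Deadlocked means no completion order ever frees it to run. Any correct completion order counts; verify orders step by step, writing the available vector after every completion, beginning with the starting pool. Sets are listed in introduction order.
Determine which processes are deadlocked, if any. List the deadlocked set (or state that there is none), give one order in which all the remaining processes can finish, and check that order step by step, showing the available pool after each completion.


Deadlocked set: echo, hotel, foxtrot and charlie.
Key observation: the pool after golf, delta is (6, 6, 2); every surviving request exceeds it in res1, so progress ends there.
A valid finishing order for the others: golf, delta. Verifying each step:
  pool = (3, 3, 1)
  golf needs (2, 2, 1) <= (3, 3, 1) -> finishes; pool += (1, 1, 0) = (4, 4, 1)
  delta needs (4, 2, 0) <= (4, 4, 1) -> finishes; pool += (2, 2, 1) = (6, 6, 2)
None of the blocked processes ever fits:
  blocked: echo wants (8, 3, 0), pool (6, 6, 2) — not enough res1
  blocked: hotel wants (8, 2, 4), pool (6, 6, 2) — not enough res1 and res3
  blocked: foxtrot wants (8, 3, 6), pool (6, 6, 2) — not enough res1 and res3
  blocked: charlie wants (9, 3, 3), pool (6, 6, 2) — not enough res1 and res3


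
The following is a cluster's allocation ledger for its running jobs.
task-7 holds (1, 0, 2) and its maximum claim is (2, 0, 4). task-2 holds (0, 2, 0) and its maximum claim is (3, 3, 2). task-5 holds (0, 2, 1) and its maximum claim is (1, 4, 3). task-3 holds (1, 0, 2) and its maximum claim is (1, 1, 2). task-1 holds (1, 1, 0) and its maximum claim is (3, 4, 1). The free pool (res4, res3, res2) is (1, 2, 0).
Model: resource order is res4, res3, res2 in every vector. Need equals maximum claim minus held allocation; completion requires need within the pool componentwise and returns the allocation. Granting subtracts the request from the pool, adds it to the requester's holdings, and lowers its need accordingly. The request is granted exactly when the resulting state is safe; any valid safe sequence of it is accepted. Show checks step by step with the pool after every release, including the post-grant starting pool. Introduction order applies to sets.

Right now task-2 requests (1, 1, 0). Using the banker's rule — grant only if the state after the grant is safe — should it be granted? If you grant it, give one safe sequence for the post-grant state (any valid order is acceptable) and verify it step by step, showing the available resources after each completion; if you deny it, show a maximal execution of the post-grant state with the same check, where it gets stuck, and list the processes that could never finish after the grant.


GRANT — the state after the grant stays safe, e.g. via task-3, task-7, task-2, task-1, task-5.
Key observation: granting shrinks the pool to (0, 1, 0), yet task-3 still fits and the chain goes through.
Check on the post-grant state, step by step:
  pool = (0, 1, 0)
  run task-3 (needs (0, 1, 0), free (0, 1, 0)); after release of (1, 0, 2) the pool is (1, 1, 2)
  run task-7 (needs (1, 0, 2), free (1, 1, 2)); after release of (1, 0, 2) the pool is (2, 1, 4)
  run task-2 (needs (2, 0, 2), free (2, 1, 4)); after release of (1, 3, 0) the pool is (3, 4, 4)
  run task-1 (needs (2, 3, 1), free (3, 4, 4)); after release of (1, 1, 0) the pool is (4, 5, 4)
  run task-5 (needs (1, 2, 2), free (4, 5, 4)); after release of (0, 2, 1) the pool is (4, 7, 5)


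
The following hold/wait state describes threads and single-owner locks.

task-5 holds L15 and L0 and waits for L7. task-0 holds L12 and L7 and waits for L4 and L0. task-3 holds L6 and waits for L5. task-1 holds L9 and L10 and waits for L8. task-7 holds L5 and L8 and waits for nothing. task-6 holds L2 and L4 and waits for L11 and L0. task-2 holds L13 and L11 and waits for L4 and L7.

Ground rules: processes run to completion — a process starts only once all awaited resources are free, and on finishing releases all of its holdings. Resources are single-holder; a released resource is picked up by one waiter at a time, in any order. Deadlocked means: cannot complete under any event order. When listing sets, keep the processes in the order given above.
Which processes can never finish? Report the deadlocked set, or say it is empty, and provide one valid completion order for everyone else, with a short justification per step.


Deadlocked set: task-5, task-0, task-6 and task-2.
Key observation: task-5 -> task-0 -> task-5 is a circular wait — nothing in it can go first; task-6 and task-2 are caught in further circular waits.
The rest can finish in the order task-7, task-3, task-1.
Verifying each step:
  run task-7 (it waits on nothing); releases L5 and L8
  task-3 waits on L5 — all released -> runs and releases L6
  task-1 waits on L8 — all released -> runs and releases L9 and L10


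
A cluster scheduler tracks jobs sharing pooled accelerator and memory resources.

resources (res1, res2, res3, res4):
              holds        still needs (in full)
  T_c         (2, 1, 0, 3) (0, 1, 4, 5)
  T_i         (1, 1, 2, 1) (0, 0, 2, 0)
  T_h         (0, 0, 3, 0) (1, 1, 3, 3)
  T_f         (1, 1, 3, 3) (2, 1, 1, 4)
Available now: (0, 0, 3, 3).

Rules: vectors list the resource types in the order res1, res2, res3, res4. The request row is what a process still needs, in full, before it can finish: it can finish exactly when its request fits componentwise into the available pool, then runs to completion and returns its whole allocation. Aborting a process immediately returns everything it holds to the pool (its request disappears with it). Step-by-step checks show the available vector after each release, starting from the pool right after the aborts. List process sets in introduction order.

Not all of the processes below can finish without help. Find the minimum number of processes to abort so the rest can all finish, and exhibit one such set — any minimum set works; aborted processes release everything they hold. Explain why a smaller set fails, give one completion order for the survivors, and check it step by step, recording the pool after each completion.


The answer: abort T_f.
Key observation: T_c had no path to completion before; after the abort of T_f ((1, 1, 3, 3) returned), step 1 is where it fits.
No smaller set exists: with zero aborts the deadlock remains.
One survivor order: T_c, T_h, T_i. Step-by-step check (post-abort pool first):
  pool = (1, 1, 6, 6)
  run T_c (needs (0, 1, 4, 5), free (1, 1, 6, 6)); after release of (2, 1, 0, 3) the pool is (3, 2, 6, 9)
  run T_h (needs (1, 1, 3, 3), free (3, 2, 6, 9)); after release of (0, 0, 3, 0) the pool is (3, 2, 9, 9)
  run T_i (needs (0, 0, 2, 0), free (3, 2, 9, 9)); after release of (1, 1, 2, 1) the pool is (4, 3, 11, 10)


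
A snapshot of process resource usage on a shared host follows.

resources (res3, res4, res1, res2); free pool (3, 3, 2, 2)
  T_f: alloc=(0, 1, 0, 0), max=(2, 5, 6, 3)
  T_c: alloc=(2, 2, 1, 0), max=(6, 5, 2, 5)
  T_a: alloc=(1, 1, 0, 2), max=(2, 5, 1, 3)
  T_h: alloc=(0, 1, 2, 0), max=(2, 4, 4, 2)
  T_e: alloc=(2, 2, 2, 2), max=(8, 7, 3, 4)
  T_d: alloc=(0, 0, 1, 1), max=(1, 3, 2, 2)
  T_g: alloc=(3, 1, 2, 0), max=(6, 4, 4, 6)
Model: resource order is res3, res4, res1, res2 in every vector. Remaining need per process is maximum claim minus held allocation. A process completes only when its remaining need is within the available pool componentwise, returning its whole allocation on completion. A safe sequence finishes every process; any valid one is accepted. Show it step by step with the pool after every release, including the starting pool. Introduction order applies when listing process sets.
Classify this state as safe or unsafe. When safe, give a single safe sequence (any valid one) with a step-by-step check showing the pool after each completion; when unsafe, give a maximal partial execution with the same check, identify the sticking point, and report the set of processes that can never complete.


SAFE, for example via the order T_h, T_a, T_d, T_c, T_f, T_e, T_g.
Key observation: reading the order forward, T_h is the first process whose need (2, 3, 2, 2) meets the free pool (3, 3, 2, 2) exactly on a resource it requests.
Check, step by step:
  pool = (3, 3, 2, 2)
  T_h needs (2, 3, 2, 2) <= (3, 3, 2, 2) -> finishes; pool += (0, 1, 2, 0) = (3, 4, 4, 2)
  T_a needs (1, 4, 1, 1) <= (3, 4, 4, 2) -> finishes; pool += (1, 1, 0, 2) = (4, 5, 4, 4)
  T_d needs (1, 3, 1, 1) <= (4, 5, 4, 4) -> finishes; pool += (0, 0, 1, 1) = (4, 5, 5, 5)
  T_c needs (4, 3, 1, 5) <= (4, 5, 5, 5) -> finishes; pool += (2, 2, 1, 0) = (6, 7, 6, 5)
  T_f needs (2, 4, 6, 3) <= (6, 7, 6, 5) -> finishes; pool += (0, 1, 0, 0) = (6, 8, 6, 5)
  T_e needs (6, 5, 1, 2) <= (6, 8, 6, 5) -> finishes; pool += (2, 2, 2, 2) = (8, 10, 8, 7)
  T_g needs (3, 3, 2, 6) <= (8, 10, 8, 7) -> finishes; pool += (3, 1, 2, 0) = (11, 11, 10, 7)


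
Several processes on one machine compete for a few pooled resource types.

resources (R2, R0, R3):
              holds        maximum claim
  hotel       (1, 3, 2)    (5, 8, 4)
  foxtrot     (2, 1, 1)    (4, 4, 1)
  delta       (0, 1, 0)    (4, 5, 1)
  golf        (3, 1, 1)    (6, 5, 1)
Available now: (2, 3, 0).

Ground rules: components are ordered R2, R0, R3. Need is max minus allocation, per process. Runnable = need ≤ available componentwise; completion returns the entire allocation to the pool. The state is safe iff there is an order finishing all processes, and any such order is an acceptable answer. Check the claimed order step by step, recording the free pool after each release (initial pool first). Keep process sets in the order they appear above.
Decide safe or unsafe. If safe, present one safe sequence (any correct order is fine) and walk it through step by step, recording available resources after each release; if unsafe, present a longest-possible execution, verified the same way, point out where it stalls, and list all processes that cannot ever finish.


SAFE — a valid safe sequence is foxtrot, golf, hotel, delta.
Key observation: foxtrot is the earliest step where a requested resource binds exactly: need (2, 3, 0), pool (2, 3, 0) at its turn.
Check, step by step:
  pool = (2, 3, 0)
  foxtrot: need (2, 3, 0) fits (2, 3, 0); releases (2, 1, 1), pool now (4, 4, 1)
  golf: need (3, 4, 0) fits (4, 4, 1); releases (3, 1, 1), pool now (7, 5, 2)
  hotel: need (4, 5, 2) fits (7, 5, 2); releases (1, 3, 2), pool now (8, 8, 4)
  delta: need (4, 4, 1) fits (8, 8, 4); releases (0, 1, 0), pool now (8, 9, 4)


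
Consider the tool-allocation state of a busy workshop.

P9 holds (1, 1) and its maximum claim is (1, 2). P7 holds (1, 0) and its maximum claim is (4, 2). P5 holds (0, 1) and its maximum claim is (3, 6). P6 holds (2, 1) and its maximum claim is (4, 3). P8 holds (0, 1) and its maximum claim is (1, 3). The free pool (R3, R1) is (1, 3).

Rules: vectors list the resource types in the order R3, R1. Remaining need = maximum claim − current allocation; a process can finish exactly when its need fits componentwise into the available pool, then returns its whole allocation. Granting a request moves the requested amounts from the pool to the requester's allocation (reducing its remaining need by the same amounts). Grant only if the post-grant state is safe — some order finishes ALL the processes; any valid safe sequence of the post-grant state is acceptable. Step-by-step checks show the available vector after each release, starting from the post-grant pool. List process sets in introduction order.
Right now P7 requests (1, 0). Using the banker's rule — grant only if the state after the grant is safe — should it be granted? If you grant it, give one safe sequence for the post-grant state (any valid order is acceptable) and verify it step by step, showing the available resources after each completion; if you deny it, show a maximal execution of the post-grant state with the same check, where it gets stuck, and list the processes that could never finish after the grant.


DENY: after the grant no complete ordering would exist.
Key observation: once P9, P8 finish, the pool peaks at (1, 5) — and every remaining process still needs more R3 than that.
Pretend the grant happened; the run P9, P8 goes as far as possible. Verifying each step:
  pool = (0, 3)
  P9: need (0, 1) fits (0, 3); releases (1, 1), pool now (1, 4)
  P8: need (1, 2) fits (1, 4); releases (0, 1), pool now (1, 5)
  P7 still needs (2, 2) but only (1, 5) is free — short on R3
  P5 still needs (3, 5) but only (1, 5) is free — short on R3
  P6 still needs (2, 2) but only (1, 5) is free — short on R3
Had the request been granted, P7, P5 and P6 could never finish.


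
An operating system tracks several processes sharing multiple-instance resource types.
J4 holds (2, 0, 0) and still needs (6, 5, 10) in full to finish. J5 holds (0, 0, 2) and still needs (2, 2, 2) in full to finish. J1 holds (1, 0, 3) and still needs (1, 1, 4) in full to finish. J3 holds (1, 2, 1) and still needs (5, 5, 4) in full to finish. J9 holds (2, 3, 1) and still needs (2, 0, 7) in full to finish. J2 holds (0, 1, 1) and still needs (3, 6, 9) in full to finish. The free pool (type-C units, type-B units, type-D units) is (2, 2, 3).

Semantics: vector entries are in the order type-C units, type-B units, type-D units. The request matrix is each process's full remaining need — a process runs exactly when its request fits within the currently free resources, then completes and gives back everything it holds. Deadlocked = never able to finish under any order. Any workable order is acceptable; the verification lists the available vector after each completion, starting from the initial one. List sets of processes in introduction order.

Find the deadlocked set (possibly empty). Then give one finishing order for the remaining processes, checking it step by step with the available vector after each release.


Nothing here is deadlocked.
Key observation: J5 fits the free pool immediately, and its release cascades until everyone finishes.
The rest can finish in the order J5, J1, J9, J3, J4, J2. Walking it through:
  pool = (2, 2, 3)
  J5: need (2, 2, 2) fits (2, 2, 3); releases (0, 0, 2), pool now (2, 2, 5)
  J1: need (1, 1, 4) fits (2, 2, 5); releases (1, 0, 3), pool now (3, 2, 8)
  J9: need (2, 0, 7) fits (3, 2, 8); releases (2, 3, 1), pool now (5, 5, 9)
  J3: need (5, 5, 4) fits (5, 5, 9); releases (1, 2, 1), pool now (6, 7, 10)
  J4: need (6, 5, 10) fits (6, 7, 10); releases (2, 0, 0), pool now (8, 7, 10)
  J2: need (3, 6, 9) fits (8, 7, 10); releases (0, 1, 1), pool now (8, 8, 11)


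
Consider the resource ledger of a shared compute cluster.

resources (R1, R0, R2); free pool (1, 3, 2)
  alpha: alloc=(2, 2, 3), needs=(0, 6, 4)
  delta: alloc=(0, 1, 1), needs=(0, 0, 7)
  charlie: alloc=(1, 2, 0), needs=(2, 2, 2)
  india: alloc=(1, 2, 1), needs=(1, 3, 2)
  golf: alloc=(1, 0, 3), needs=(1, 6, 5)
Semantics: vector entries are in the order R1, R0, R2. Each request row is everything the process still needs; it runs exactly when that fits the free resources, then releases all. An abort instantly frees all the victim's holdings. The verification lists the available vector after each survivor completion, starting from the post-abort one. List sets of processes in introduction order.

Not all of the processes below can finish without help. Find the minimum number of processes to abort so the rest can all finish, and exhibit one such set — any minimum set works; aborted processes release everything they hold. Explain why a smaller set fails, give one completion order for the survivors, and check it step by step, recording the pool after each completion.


Minimum abort set: alpha.
Key observation: the returned (2, 2, 3) from alpha is what brings golf — unrunnable before, under any order — into play at step 2.
No smaller set exists: with zero aborts the deadlock remains.
Survivors finish in the order: india, golf, delta, charlie. Verifying each step (pool after the aborts first):
  pool = (3, 5, 5)
  run india (needs (1, 3, 2), free (3, 5, 5)); after release of (1, 2, 1) the pool is (4, 7, 6)
  run golf (needs (1, 6, 5), free (4, 7, 6)); after release of (1, 0, 3) the pool is (5, 7, 9)
  run delta (needs (0, 0, 7), free (5, 7, 9)); after release of (0, 1, 1) the pool is (5, 8, 10)
  run charlie (needs (2, 2, 2), free (5, 8, 10)); after release of (1, 2, 0) the pool is (6, 10, 10)


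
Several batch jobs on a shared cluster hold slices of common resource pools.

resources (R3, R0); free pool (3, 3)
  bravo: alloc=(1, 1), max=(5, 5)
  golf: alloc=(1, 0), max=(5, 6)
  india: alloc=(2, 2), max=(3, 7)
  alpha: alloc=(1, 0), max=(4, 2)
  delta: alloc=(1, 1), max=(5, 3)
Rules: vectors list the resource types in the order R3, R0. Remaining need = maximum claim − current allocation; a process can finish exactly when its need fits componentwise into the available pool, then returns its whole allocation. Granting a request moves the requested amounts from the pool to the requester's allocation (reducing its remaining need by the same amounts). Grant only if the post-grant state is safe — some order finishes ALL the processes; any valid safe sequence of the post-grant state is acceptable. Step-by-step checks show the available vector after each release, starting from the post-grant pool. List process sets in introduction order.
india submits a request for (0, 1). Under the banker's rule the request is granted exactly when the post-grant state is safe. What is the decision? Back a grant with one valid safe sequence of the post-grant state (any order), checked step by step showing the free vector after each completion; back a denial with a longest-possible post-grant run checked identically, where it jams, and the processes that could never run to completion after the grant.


DENY: after the grant no complete ordering would exist.
Key observation: even finishing alpha, delta leaves just (5, 3) free — too little R0 for any of the remaining processes.
Pretend the grant happened; the run alpha, delta goes as far as possible. Verifying each step:
  pool = (3, 2)
  alpha: need (3, 2) fits (3, 2); releases (1, 0), pool now (4, 2)
  delta: need (4, 2) fits (4, 2); releases (1, 1), pool now (5, 3)
  bravo still needs (4, 4) but only (5, 3) is free — short on R0
  golf still needs (4, 6) but only (5, 3) is free — short on R0
  india still needs (1, 4) but only (5, 3) is free — short on R0
Post-grant, the permanently blocked set is bravo, golf and india.


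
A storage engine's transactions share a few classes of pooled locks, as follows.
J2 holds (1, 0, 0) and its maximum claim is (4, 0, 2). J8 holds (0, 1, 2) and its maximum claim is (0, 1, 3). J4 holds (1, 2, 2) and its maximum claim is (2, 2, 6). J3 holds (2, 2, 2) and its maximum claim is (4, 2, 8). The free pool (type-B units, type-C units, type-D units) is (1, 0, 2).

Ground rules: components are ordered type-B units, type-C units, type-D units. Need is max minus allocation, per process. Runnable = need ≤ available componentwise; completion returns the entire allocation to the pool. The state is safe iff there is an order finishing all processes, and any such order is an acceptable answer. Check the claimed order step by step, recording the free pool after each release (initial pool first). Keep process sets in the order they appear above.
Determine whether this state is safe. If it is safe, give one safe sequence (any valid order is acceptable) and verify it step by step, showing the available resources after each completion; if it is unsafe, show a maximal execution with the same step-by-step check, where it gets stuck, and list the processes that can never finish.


SAFE. One safe sequence: J8, J4, J3, J2.
Key observation: J4 marks the first exact bind of the order: its need (1, 0, 4) fits the free (1, 1, 4) with zero slack on a requested resource.
Step-by-step check:
  pool = (1, 0, 2)
  run J8 (needs (0, 0, 1), free (1, 0, 2)); after release of (0, 1, 2) the pool is (1, 1, 4)
  run J4 (needs (1, 0, 4), free (1, 1, 4)); after release of (1, 2, 2) the pool is (2, 3, 6)
  run J3 (needs (2, 0, 6), free (2, 3, 6)); after release of (2, 2, 2) the pool is (4, 5, 8)
  run J2 (needs (3, 0, 2), free (4, 5, 8)); after release of (1, 0, 0) the pool is (5, 5, 8)


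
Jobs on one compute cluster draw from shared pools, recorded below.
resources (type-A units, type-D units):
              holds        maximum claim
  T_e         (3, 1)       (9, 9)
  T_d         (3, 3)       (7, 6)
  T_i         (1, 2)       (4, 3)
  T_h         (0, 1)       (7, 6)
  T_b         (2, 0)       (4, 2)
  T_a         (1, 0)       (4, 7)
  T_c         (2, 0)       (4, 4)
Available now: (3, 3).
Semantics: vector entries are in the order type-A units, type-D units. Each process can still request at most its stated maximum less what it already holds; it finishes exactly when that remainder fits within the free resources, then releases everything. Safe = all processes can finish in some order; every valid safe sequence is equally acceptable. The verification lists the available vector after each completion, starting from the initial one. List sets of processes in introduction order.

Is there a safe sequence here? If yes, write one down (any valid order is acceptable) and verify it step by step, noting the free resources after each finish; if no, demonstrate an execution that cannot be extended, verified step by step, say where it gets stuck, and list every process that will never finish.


SAFE. One safe sequence: T_i, T_d, T_a, T_c, T_e, T_b, T_h.
Key observation: the order's first zero-slack moment is T_i ((3, 1) needed, (3, 3) free — a requested resource with nothing to spare).
Check, step by step:
  pool = (3, 3)
  T_i: need (3, 1) fits (3, 3); releases (1, 2), pool now (4, 5)
  T_d: need (4, 3) fits (4, 5); releases (3, 3), pool now (7, 8)
  T_a: need (3, 7) fits (7, 8); releases (1, 0), pool now (8, 8)
  T_c: need (2, 4) fits (8, 8); releases (2, 0), pool now (10, 8)
  T_e: need (6, 8) fits (10, 8); releases (3, 1), pool now (13, 9)
  T_b: need (2, 2) fits (13, 9); releases (2, 0), pool now (15, 9)
  T_h: need (7, 5) fits (15, 9); releases (0, 1), pool now (15, 10)


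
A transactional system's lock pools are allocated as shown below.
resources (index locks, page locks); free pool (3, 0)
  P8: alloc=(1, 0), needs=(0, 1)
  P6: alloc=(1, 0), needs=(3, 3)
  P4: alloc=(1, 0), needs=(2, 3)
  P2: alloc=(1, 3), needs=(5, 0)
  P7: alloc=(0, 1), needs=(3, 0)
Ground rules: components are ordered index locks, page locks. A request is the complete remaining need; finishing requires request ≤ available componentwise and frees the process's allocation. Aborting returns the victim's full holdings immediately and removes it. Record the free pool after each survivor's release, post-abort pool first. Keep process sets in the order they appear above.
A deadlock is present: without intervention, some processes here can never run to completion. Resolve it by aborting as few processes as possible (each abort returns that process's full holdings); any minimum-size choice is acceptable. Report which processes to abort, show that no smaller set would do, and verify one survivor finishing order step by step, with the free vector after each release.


Abort P6.
Key observation: the deadlocked P2 becomes finishable only because P6 released (1, 0); it completes at step 3 below.
Why nothing smaller works: aborting no one leaves the state deadlocked as given.
The survivors complete as P7, P8, P2, P4. Check, step by step (starting from the post-abort pool):
  pool = (4, 0)
  P7 needs (3, 0) <= (4, 0) -> finishes; pool += (0, 1) = (4, 1)
  P8 needs (0, 1) <= (4, 1) -> finishes; pool += (1, 0) = (5, 1)
  P2 needs (5, 0) <= (5, 1) -> finishes; pool += (1, 3) = (6, 4)
  P4 needs (2, 3) <= (6, 4) -> finishes; pool += (1, 0) = (7, 4)


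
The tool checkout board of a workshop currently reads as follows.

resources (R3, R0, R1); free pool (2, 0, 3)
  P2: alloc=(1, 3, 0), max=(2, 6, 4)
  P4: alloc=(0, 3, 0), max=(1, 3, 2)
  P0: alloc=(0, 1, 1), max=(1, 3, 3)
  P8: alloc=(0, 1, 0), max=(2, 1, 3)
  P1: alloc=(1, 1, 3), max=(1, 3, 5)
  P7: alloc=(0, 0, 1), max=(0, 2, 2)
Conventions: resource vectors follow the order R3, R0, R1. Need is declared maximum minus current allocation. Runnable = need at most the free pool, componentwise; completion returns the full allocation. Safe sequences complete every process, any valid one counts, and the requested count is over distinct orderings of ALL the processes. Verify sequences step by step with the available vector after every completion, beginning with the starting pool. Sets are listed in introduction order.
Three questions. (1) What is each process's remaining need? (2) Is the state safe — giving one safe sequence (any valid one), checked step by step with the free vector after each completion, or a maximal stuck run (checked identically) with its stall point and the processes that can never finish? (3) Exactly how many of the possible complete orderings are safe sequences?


(1) Outstanding need per process (order R3, R0, R1):
  P2: (1, 3, 4)
  P4: (1, 0, 2)
  P0: (1, 2, 2)
  P8: (2, 0, 3)
  P1: (0, 2, 2)
  P7: (0, 2, 1)
(2) SAFE, for example via the order P4, P0, P1, P2, P8, P7.
Key observation: every step clears its requested resources with room to spare; the minimum clearance is 1, first at P4 — (1, 0, 2) vs (2, 0, 3) free.
Step-by-step check:
  pool = (2, 0, 3)
  P4: need (1, 0, 2) fits (2, 0, 3); releases (0, 3, 0), pool now (2, 3, 3)
  P0: need (1, 2, 2) fits (2, 3, 3); releases (0, 1, 1), pool now (2, 4, 4)
  P1: need (0, 2, 2) fits (2, 4, 4); releases (1, 1, 3), pool now (3, 5, 7)
  P2: need (1, 3, 4) fits (3, 5, 7); releases (1, 3, 0), pool now (4, 8, 7)
  P8: need (2, 0, 3) fits (4, 8, 7); releases (0, 1, 0), pool now (4, 9, 7)
  P7: need (0, 2, 1) fits (4, 9, 7); releases (0, 0, 1), pool now (4, 9, 8)
(3) The exact count: 108 of the possible complete orderings are safe sequences.


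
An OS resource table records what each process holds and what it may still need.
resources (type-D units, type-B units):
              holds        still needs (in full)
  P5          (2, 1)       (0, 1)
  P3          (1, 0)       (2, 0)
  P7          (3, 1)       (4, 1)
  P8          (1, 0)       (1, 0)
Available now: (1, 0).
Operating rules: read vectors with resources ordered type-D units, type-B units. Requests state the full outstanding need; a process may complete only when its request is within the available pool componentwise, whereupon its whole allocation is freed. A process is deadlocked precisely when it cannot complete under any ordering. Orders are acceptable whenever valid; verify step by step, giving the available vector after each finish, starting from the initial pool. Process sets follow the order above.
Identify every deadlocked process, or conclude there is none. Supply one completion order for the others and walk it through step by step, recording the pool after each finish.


The deadlocked set is P5 and P7.
Key observation: the wall is type-B units: completing P8, P3 brings the pool only to (3, 0), and all the rest need more.
The rest can finish in the order P8, P3. Verifying each step:
  pool = (1, 0)
  run P8 (needs (1, 0), free (1, 0)); after release of (1, 0) the pool is (2, 0)
  run P3 (needs (2, 0), free (2, 0)); after release of (1, 0) the pool is (3, 0)
The blocked processes can never fit:
  blocked: P5 wants (0, 1), pool (3, 0) — not enough type-B units
  blocked: P7 wants (4, 1), pool (3, 0) — not enough type-D units and type-B units


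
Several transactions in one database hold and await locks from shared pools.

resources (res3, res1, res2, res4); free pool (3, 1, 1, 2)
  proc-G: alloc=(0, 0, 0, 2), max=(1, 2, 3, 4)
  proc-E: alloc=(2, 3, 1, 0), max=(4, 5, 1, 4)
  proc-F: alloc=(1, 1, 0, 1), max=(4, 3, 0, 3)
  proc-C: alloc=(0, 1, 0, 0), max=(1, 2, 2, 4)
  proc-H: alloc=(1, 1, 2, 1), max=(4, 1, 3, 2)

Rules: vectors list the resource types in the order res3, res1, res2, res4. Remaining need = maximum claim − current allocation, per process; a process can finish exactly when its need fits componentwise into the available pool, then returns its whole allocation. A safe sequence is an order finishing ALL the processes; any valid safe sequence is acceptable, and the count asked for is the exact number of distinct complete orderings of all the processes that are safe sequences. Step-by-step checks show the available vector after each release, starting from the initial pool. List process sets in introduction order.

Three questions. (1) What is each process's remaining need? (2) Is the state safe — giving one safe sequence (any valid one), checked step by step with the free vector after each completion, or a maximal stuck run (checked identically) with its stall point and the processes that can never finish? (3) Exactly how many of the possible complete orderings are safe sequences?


(1) Remaining need (order res3, res1, res2, res4):
  proc-G: (1, 2, 3, 2)
  proc-E: (2, 2, 0, 4)
  proc-F: (3, 2, 0, 2)
  proc-C: (1, 1, 2, 4)
  proc-H: (3, 0, 1, 1)
(2) SAFE. One safe sequence: proc-H, proc-G, proc-C, proc-F, proc-E.
Key observation: the order's first zero-slack moment is proc-H ((3, 0, 1, 1) needed, (3, 1, 1, 2) free — a requested resource with nothing to spare).
Walking it through:
  pool = (3, 1, 1, 2)
  proc-H: need (3, 0, 1, 1) fits (3, 1, 1, 2); releases (1, 1, 2, 1), pool now (4, 2, 3, 3)
  proc-G: need (1, 2, 3, 2) fits (4, 2, 3, 3); releases (0, 0, 0, 2), pool now (4, 2, 3, 5)
  proc-C: need (1, 1, 2, 4) fits (4, 2, 3, 5); releases (0, 1, 0, 0), pool now (4, 3, 3, 5)
  proc-F: need (3, 2, 0, 2) fits (4, 3, 3, 5); releases (1, 1, 0, 1), pool now (5, 4, 3, 6)
  proc-E: need (2, 2, 0, 4) fits (5, 4, 3, 6); releases (2, 3, 1, 0), pool now (7, 7, 4, 6)
(3) Precisely 12 of the possible complete orderings are safe sequences.
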